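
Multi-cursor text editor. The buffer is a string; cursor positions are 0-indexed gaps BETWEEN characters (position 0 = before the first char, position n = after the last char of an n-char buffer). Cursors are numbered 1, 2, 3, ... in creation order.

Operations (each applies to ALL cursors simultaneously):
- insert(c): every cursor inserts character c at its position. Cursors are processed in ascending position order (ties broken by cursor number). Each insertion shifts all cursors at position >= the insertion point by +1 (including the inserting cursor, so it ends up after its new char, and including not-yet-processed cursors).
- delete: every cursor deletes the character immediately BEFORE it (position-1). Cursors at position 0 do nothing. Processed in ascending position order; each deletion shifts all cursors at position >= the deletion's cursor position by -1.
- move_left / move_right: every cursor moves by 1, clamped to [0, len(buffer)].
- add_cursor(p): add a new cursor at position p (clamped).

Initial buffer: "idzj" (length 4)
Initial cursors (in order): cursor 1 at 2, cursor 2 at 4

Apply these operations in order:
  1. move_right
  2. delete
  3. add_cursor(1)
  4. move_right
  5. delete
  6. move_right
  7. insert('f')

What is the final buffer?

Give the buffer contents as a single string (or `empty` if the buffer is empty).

After op 1 (move_right): buffer="idzj" (len 4), cursors c1@3 c2@4, authorship ....
After op 2 (delete): buffer="id" (len 2), cursors c1@2 c2@2, authorship ..
After op 3 (add_cursor(1)): buffer="id" (len 2), cursors c3@1 c1@2 c2@2, authorship ..
After op 4 (move_right): buffer="id" (len 2), cursors c1@2 c2@2 c3@2, authorship ..
After op 5 (delete): buffer="" (len 0), cursors c1@0 c2@0 c3@0, authorship 
After op 6 (move_right): buffer="" (len 0), cursors c1@0 c2@0 c3@0, authorship 
After op 7 (insert('f')): buffer="fff" (len 3), cursors c1@3 c2@3 c3@3, authorship 123

Answer: fff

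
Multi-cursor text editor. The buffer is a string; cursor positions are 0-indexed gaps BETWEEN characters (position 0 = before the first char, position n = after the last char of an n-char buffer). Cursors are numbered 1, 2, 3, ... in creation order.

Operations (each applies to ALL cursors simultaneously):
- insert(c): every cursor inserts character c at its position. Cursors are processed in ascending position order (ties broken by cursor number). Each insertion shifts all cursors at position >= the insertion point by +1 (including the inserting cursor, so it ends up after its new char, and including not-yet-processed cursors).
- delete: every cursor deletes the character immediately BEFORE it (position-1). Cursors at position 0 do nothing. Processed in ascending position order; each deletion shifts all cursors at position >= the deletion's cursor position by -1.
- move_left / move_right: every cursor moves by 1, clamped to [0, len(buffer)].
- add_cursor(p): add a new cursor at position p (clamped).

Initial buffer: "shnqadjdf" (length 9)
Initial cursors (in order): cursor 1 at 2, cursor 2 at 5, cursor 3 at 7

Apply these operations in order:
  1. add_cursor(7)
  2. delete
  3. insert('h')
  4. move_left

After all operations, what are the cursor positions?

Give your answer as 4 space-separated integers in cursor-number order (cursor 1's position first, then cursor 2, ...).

Answer: 1 6 6 6

Derivation:
After op 1 (add_cursor(7)): buffer="shnqadjdf" (len 9), cursors c1@2 c2@5 c3@7 c4@7, authorship .........
After op 2 (delete): buffer="snqdf" (len 5), cursors c1@1 c2@3 c3@3 c4@3, authorship .....
After op 3 (insert('h')): buffer="shnqhhhdf" (len 9), cursors c1@2 c2@7 c3@7 c4@7, authorship .1..234..
After op 4 (move_left): buffer="shnqhhhdf" (len 9), cursors c1@1 c2@6 c3@6 c4@6, authorship .1..234..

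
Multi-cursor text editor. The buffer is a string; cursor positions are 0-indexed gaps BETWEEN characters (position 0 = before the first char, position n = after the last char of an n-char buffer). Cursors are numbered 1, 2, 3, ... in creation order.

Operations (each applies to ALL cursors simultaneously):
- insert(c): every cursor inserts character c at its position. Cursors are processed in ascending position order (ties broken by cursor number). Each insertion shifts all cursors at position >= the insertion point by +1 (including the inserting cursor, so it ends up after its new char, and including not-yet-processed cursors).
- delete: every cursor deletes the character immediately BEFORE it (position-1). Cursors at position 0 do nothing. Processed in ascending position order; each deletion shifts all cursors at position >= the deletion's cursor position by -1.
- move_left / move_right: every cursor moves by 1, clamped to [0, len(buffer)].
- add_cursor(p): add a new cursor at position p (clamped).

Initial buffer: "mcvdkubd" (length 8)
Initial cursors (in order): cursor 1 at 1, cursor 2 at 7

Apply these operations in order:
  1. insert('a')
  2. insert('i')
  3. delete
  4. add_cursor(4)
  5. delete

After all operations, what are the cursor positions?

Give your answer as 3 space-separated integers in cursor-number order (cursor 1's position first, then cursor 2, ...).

Answer: 1 6 2

Derivation:
After op 1 (insert('a')): buffer="macvdkubad" (len 10), cursors c1@2 c2@9, authorship .1......2.
After op 2 (insert('i')): buffer="maicvdkubaid" (len 12), cursors c1@3 c2@11, authorship .11......22.
After op 3 (delete): buffer="macvdkubad" (len 10), cursors c1@2 c2@9, authorship .1......2.
After op 4 (add_cursor(4)): buffer="macvdkubad" (len 10), cursors c1@2 c3@4 c2@9, authorship .1......2.
After op 5 (delete): buffer="mcdkubd" (len 7), cursors c1@1 c3@2 c2@6, authorship .......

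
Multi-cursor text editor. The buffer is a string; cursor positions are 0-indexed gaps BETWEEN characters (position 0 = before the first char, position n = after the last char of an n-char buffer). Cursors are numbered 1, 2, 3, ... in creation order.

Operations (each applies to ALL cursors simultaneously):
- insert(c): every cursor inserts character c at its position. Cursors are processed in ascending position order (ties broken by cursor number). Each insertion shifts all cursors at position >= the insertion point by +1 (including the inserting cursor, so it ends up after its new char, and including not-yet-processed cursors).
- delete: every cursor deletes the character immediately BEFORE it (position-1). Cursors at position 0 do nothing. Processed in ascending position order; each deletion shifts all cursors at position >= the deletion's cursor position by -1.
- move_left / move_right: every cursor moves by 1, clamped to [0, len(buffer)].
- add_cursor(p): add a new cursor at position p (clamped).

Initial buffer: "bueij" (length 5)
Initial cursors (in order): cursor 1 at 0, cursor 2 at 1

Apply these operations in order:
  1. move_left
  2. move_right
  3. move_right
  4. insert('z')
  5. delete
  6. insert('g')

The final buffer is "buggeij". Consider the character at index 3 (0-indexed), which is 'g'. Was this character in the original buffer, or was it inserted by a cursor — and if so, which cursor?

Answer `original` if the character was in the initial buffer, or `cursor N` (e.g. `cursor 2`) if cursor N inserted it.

After op 1 (move_left): buffer="bueij" (len 5), cursors c1@0 c2@0, authorship .....
After op 2 (move_right): buffer="bueij" (len 5), cursors c1@1 c2@1, authorship .....
After op 3 (move_right): buffer="bueij" (len 5), cursors c1@2 c2@2, authorship .....
After op 4 (insert('z')): buffer="buzzeij" (len 7), cursors c1@4 c2@4, authorship ..12...
After op 5 (delete): buffer="bueij" (len 5), cursors c1@2 c2@2, authorship .....
After op 6 (insert('g')): buffer="buggeij" (len 7), cursors c1@4 c2@4, authorship ..12...
Authorship (.=original, N=cursor N): . . 1 2 . . .
Index 3: author = 2

Answer: cursor 2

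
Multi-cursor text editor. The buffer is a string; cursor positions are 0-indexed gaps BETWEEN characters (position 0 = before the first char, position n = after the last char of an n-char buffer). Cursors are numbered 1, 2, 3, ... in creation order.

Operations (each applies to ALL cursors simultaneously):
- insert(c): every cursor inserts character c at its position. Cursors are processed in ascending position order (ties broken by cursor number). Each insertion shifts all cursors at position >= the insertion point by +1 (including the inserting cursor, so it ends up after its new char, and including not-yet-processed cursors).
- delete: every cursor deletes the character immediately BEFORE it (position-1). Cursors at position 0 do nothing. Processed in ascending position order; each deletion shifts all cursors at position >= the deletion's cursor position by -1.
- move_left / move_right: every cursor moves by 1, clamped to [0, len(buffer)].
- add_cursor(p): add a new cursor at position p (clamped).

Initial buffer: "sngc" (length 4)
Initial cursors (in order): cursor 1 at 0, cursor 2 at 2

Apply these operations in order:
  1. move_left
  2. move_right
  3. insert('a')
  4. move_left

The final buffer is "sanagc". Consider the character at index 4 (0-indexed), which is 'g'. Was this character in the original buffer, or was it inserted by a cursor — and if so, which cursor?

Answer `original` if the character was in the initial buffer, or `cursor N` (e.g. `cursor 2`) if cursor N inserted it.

After op 1 (move_left): buffer="sngc" (len 4), cursors c1@0 c2@1, authorship ....
After op 2 (move_right): buffer="sngc" (len 4), cursors c1@1 c2@2, authorship ....
After op 3 (insert('a')): buffer="sanagc" (len 6), cursors c1@2 c2@4, authorship .1.2..
After op 4 (move_left): buffer="sanagc" (len 6), cursors c1@1 c2@3, authorship .1.2..
Authorship (.=original, N=cursor N): . 1 . 2 . .
Index 4: author = original

Answer: original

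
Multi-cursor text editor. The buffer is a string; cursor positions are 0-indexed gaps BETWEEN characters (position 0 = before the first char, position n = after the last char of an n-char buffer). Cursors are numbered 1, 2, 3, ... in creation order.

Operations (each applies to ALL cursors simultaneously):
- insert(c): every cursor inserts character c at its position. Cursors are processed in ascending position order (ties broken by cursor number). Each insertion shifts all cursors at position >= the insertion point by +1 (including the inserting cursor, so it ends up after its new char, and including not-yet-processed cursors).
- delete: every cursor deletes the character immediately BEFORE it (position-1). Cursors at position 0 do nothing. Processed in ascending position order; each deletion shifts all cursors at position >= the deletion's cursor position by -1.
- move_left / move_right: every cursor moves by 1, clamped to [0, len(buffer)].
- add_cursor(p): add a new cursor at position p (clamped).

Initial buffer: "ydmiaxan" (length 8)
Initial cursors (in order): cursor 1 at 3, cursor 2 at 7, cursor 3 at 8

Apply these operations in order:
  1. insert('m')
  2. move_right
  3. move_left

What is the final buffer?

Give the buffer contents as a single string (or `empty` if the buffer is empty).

Answer: ydmmiaxamnm

Derivation:
After op 1 (insert('m')): buffer="ydmmiaxamnm" (len 11), cursors c1@4 c2@9 c3@11, authorship ...1....2.3
After op 2 (move_right): buffer="ydmmiaxamnm" (len 11), cursors c1@5 c2@10 c3@11, authorship ...1....2.3
After op 3 (move_left): buffer="ydmmiaxamnm" (len 11), cursors c1@4 c2@9 c3@10, authorship ...1....2.3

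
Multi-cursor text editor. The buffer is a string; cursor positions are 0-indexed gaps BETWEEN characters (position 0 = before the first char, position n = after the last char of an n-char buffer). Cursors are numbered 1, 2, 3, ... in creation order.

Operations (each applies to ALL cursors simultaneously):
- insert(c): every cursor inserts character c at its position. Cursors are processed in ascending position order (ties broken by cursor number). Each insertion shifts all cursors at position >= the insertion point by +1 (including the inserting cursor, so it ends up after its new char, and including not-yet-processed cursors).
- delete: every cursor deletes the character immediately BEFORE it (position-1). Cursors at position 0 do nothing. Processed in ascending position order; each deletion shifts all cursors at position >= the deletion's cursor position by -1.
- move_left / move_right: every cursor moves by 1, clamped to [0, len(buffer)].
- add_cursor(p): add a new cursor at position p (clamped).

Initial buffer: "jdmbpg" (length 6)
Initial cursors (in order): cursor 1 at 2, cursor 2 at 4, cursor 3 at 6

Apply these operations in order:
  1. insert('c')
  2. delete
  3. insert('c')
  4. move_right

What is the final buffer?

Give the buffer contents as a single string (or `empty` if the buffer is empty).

Answer: jdcmbcpgc

Derivation:
After op 1 (insert('c')): buffer="jdcmbcpgc" (len 9), cursors c1@3 c2@6 c3@9, authorship ..1..2..3
After op 2 (delete): buffer="jdmbpg" (len 6), cursors c1@2 c2@4 c3@6, authorship ......
After op 3 (insert('c')): buffer="jdcmbcpgc" (len 9), cursors c1@3 c2@6 c3@9, authorship ..1..2..3
After op 4 (move_right): buffer="jdcmbcpgc" (len 9), cursors c1@4 c2@7 c3@9, authorship ..1..2..3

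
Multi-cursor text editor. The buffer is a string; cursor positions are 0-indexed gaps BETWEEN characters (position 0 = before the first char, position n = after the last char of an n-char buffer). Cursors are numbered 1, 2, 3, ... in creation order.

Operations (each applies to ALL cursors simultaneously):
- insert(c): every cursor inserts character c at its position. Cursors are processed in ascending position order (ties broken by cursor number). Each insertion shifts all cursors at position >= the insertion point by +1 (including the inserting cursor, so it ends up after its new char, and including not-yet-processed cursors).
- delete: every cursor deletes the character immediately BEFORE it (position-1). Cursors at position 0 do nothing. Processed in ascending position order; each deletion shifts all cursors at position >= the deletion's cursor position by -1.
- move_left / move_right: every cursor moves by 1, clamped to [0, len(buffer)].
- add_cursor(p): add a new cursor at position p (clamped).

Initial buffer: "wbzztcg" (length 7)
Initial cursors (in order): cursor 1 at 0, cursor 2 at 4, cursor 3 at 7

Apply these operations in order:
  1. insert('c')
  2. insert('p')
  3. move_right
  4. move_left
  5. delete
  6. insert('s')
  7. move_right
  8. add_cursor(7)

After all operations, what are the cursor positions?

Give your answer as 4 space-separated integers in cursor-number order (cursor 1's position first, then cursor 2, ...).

Answer: 3 9 13 7

Derivation:
After op 1 (insert('c')): buffer="cwbzzctcgc" (len 10), cursors c1@1 c2@6 c3@10, authorship 1....2...3
After op 2 (insert('p')): buffer="cpwbzzcptcgcp" (len 13), cursors c1@2 c2@8 c3@13, authorship 11....22...33
After op 3 (move_right): buffer="cpwbzzcptcgcp" (len 13), cursors c1@3 c2@9 c3@13, authorship 11....22...33
After op 4 (move_left): buffer="cpwbzzcptcgcp" (len 13), cursors c1@2 c2@8 c3@12, authorship 11....22...33
After op 5 (delete): buffer="cwbzzctcgp" (len 10), cursors c1@1 c2@6 c3@9, authorship 1....2...3
After op 6 (insert('s')): buffer="cswbzzcstcgsp" (len 13), cursors c1@2 c2@8 c3@12, authorship 11....22...33
After op 7 (move_right): buffer="cswbzzcstcgsp" (len 13), cursors c1@3 c2@9 c3@13, authorship 11....22...33
After op 8 (add_cursor(7)): buffer="cswbzzcstcgsp" (len 13), cursors c1@3 c4@7 c2@9 c3@13, authorship 11....22...33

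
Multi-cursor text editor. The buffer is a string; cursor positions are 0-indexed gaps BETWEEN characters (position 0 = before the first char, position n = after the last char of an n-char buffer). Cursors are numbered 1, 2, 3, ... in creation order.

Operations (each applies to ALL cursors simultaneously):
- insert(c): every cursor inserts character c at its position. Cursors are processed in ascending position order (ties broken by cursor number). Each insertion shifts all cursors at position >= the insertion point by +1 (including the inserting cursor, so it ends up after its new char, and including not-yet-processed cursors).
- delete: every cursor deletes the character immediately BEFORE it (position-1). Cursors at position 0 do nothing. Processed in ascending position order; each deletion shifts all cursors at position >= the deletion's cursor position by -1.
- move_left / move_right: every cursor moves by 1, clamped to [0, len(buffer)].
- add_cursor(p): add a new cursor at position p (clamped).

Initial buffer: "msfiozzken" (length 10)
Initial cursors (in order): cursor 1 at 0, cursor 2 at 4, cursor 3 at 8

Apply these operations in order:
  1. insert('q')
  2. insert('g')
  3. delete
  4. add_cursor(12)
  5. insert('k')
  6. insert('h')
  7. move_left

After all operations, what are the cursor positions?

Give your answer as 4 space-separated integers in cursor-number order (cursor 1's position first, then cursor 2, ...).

Answer: 2 9 16 19

Derivation:
After op 1 (insert('q')): buffer="qmsfiqozzkqen" (len 13), cursors c1@1 c2@6 c3@11, authorship 1....2....3..
After op 2 (insert('g')): buffer="qgmsfiqgozzkqgen" (len 16), cursors c1@2 c2@8 c3@14, authorship 11....22....33..
After op 3 (delete): buffer="qmsfiqozzkqen" (len 13), cursors c1@1 c2@6 c3@11, authorship 1....2....3..
After op 4 (add_cursor(12)): buffer="qmsfiqozzkqen" (len 13), cursors c1@1 c2@6 c3@11 c4@12, authorship 1....2....3..
After op 5 (insert('k')): buffer="qkmsfiqkozzkqkekn" (len 17), cursors c1@2 c2@8 c3@14 c4@16, authorship 11....22....33.4.
After op 6 (insert('h')): buffer="qkhmsfiqkhozzkqkhekhn" (len 21), cursors c1@3 c2@10 c3@17 c4@20, authorship 111....222....333.44.
After op 7 (move_left): buffer="qkhmsfiqkhozzkqkhekhn" (len 21), cursors c1@2 c2@9 c3@16 c4@19, authorship 111....222....333.44.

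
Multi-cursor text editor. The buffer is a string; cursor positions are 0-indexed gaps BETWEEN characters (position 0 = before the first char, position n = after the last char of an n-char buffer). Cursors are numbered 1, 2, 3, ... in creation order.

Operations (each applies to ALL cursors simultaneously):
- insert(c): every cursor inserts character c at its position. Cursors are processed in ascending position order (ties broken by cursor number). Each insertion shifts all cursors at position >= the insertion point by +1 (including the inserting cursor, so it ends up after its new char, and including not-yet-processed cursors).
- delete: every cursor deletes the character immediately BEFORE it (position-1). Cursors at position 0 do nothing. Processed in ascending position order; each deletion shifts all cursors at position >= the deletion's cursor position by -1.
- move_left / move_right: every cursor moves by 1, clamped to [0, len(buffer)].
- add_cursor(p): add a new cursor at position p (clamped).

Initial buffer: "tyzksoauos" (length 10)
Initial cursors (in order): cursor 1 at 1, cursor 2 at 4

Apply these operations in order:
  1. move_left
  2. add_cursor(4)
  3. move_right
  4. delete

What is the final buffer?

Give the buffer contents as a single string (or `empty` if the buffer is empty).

After op 1 (move_left): buffer="tyzksoauos" (len 10), cursors c1@0 c2@3, authorship ..........
After op 2 (add_cursor(4)): buffer="tyzksoauos" (len 10), cursors c1@0 c2@3 c3@4, authorship ..........
After op 3 (move_right): buffer="tyzksoauos" (len 10), cursors c1@1 c2@4 c3@5, authorship ..........
After op 4 (delete): buffer="yzoauos" (len 7), cursors c1@0 c2@2 c3@2, authorship .......

Answer: yzoauos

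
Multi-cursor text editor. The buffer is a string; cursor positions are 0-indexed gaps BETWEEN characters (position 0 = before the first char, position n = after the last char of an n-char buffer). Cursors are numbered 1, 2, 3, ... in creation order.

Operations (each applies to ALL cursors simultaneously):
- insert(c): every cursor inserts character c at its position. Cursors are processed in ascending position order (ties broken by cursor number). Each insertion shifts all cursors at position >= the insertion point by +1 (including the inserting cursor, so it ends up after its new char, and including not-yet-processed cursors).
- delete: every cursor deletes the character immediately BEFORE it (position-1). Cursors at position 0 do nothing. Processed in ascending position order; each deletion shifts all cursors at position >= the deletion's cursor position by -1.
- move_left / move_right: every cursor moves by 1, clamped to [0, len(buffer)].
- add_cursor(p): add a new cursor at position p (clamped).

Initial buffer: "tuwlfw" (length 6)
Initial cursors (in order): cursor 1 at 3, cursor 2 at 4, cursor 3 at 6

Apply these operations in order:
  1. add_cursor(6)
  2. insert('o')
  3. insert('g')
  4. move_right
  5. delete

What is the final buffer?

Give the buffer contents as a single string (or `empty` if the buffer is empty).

After op 1 (add_cursor(6)): buffer="tuwlfw" (len 6), cursors c1@3 c2@4 c3@6 c4@6, authorship ......
After op 2 (insert('o')): buffer="tuwolofwoo" (len 10), cursors c1@4 c2@6 c3@10 c4@10, authorship ...1.2..34
After op 3 (insert('g')): buffer="tuwoglogfwoogg" (len 14), cursors c1@5 c2@8 c3@14 c4@14, authorship ...11.22..3434
After op 4 (move_right): buffer="tuwoglogfwoogg" (len 14), cursors c1@6 c2@9 c3@14 c4@14, authorship ...11.22..3434
After op 5 (delete): buffer="tuwogogwoo" (len 10), cursors c1@5 c2@7 c3@10 c4@10, authorship ...1122.34

Answer: tuwogogwoo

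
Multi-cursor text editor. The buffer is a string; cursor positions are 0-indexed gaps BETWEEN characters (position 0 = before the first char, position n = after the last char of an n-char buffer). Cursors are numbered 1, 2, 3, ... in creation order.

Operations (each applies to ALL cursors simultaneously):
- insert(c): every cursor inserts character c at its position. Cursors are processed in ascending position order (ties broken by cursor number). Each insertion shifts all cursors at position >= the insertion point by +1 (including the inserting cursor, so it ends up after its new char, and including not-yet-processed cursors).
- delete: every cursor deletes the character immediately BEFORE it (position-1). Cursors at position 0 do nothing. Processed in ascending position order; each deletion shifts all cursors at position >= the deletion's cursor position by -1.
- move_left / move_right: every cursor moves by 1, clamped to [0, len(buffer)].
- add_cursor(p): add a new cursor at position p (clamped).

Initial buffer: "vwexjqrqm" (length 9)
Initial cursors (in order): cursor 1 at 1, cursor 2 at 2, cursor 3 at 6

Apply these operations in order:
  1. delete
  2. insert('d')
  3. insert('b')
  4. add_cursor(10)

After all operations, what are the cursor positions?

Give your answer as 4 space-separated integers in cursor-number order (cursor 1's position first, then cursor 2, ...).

Answer: 4 4 9 10

Derivation:
After op 1 (delete): buffer="exjrqm" (len 6), cursors c1@0 c2@0 c3@3, authorship ......
After op 2 (insert('d')): buffer="ddexjdrqm" (len 9), cursors c1@2 c2@2 c3@6, authorship 12...3...
After op 3 (insert('b')): buffer="ddbbexjdbrqm" (len 12), cursors c1@4 c2@4 c3@9, authorship 1212...33...
After op 4 (add_cursor(10)): buffer="ddbbexjdbrqm" (len 12), cursors c1@4 c2@4 c3@9 c4@10, authorship 1212...33...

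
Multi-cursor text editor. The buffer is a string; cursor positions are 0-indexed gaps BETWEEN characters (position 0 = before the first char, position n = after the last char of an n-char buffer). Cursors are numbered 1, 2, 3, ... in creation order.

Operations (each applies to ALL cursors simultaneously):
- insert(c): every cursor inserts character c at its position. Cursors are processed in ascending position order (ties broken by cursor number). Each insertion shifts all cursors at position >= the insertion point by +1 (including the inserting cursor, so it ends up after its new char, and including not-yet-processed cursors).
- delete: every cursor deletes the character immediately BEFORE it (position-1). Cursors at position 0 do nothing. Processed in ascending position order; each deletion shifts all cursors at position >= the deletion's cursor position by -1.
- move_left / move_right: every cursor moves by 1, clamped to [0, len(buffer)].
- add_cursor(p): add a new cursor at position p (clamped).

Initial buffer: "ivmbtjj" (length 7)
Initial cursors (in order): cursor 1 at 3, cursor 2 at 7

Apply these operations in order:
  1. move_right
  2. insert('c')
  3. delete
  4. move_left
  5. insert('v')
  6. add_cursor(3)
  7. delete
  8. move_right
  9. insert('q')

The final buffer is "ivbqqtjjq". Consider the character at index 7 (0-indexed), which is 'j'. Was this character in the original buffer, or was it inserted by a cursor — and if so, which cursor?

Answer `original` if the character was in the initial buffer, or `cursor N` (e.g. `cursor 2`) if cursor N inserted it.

Answer: original

Derivation:
After op 1 (move_right): buffer="ivmbtjj" (len 7), cursors c1@4 c2@7, authorship .......
After op 2 (insert('c')): buffer="ivmbctjjc" (len 9), cursors c1@5 c2@9, authorship ....1...2
After op 3 (delete): buffer="ivmbtjj" (len 7), cursors c1@4 c2@7, authorship .......
After op 4 (move_left): buffer="ivmbtjj" (len 7), cursors c1@3 c2@6, authorship .......
After op 5 (insert('v')): buffer="ivmvbtjvj" (len 9), cursors c1@4 c2@8, authorship ...1...2.
After op 6 (add_cursor(3)): buffer="ivmvbtjvj" (len 9), cursors c3@3 c1@4 c2@8, authorship ...1...2.
After op 7 (delete): buffer="ivbtjj" (len 6), cursors c1@2 c3@2 c2@5, authorship ......
After op 8 (move_right): buffer="ivbtjj" (len 6), cursors c1@3 c3@3 c2@6, authorship ......
After op 9 (insert('q')): buffer="ivbqqtjjq" (len 9), cursors c1@5 c3@5 c2@9, authorship ...13...2
Authorship (.=original, N=cursor N): . . . 1 3 . . . 2
Index 7: author = original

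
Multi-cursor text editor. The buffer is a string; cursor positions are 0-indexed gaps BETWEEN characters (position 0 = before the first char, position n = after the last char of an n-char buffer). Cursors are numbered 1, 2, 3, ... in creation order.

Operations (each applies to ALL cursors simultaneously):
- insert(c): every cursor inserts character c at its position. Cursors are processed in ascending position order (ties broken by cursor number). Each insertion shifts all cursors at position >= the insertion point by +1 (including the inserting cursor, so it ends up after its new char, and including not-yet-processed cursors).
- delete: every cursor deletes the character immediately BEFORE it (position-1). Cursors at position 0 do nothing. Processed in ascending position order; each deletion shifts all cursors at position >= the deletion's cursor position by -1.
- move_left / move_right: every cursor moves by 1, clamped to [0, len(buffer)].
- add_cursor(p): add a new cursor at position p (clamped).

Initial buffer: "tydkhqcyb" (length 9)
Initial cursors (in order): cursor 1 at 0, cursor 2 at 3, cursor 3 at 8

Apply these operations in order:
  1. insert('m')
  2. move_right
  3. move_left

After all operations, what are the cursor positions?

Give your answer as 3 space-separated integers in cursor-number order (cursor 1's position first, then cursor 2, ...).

Answer: 1 5 11

Derivation:
After op 1 (insert('m')): buffer="mtydmkhqcymb" (len 12), cursors c1@1 c2@5 c3@11, authorship 1...2.....3.
After op 2 (move_right): buffer="mtydmkhqcymb" (len 12), cursors c1@2 c2@6 c3@12, authorship 1...2.....3.
After op 3 (move_left): buffer="mtydmkhqcymb" (len 12), cursors c1@1 c2@5 c3@11, authorship 1...2.....3.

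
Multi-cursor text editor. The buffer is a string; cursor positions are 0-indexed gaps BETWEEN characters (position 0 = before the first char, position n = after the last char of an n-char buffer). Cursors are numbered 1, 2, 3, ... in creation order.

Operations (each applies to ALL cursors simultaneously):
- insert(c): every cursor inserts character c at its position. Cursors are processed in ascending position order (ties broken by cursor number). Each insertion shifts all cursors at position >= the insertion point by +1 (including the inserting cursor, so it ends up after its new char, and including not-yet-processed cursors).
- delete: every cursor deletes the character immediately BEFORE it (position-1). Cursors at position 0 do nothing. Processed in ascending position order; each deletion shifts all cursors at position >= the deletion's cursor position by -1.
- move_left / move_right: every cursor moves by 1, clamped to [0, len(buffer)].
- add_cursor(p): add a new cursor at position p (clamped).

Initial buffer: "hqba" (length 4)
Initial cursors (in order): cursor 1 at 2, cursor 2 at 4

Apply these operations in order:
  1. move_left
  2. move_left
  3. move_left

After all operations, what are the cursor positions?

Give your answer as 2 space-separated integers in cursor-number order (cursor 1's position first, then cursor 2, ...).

After op 1 (move_left): buffer="hqba" (len 4), cursors c1@1 c2@3, authorship ....
After op 2 (move_left): buffer="hqba" (len 4), cursors c1@0 c2@2, authorship ....
After op 3 (move_left): buffer="hqba" (len 4), cursors c1@0 c2@1, authorship ....

Answer: 0 1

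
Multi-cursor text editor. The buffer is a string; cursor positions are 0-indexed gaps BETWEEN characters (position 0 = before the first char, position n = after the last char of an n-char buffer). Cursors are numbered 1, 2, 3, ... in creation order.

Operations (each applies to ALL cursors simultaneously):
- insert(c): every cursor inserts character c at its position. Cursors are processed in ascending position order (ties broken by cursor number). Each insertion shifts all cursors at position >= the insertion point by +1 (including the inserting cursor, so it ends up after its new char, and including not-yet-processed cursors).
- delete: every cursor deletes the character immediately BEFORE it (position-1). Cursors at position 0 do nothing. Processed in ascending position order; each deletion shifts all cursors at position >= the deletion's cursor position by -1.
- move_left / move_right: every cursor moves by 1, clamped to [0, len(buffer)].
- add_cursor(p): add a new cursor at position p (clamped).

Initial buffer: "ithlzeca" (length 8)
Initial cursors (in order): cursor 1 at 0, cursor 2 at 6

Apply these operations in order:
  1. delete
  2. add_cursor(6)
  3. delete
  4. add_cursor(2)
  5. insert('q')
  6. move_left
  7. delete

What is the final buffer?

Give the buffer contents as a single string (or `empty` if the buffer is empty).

Answer: qiqhqa

Derivation:
After op 1 (delete): buffer="ithlzca" (len 7), cursors c1@0 c2@5, authorship .......
After op 2 (add_cursor(6)): buffer="ithlzca" (len 7), cursors c1@0 c2@5 c3@6, authorship .......
After op 3 (delete): buffer="ithla" (len 5), cursors c1@0 c2@4 c3@4, authorship .....
After op 4 (add_cursor(2)): buffer="ithla" (len 5), cursors c1@0 c4@2 c2@4 c3@4, authorship .....
After op 5 (insert('q')): buffer="qitqhlqqa" (len 9), cursors c1@1 c4@4 c2@8 c3@8, authorship 1..4..23.
After op 6 (move_left): buffer="qitqhlqqa" (len 9), cursors c1@0 c4@3 c2@7 c3@7, authorship 1..4..23.
After op 7 (delete): buffer="qiqhqa" (len 6), cursors c1@0 c4@2 c2@4 c3@4, authorship 1.4.3.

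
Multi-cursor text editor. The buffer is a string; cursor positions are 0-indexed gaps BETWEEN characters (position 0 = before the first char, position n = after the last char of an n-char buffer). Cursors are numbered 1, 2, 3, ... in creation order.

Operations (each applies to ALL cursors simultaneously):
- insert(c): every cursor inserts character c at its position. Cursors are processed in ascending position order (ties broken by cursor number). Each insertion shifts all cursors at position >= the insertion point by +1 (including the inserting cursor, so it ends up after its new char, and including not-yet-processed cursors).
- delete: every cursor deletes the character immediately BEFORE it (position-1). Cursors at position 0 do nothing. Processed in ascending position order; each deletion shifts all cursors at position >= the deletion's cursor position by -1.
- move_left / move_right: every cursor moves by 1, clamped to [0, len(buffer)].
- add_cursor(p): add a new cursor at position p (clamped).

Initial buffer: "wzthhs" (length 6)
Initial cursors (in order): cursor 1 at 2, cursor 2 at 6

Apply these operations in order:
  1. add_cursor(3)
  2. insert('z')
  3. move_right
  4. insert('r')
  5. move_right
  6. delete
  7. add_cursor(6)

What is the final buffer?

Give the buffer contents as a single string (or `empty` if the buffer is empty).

Answer: wzztrhrsz

Derivation:
After op 1 (add_cursor(3)): buffer="wzthhs" (len 6), cursors c1@2 c3@3 c2@6, authorship ......
After op 2 (insert('z')): buffer="wzztzhhsz" (len 9), cursors c1@3 c3@5 c2@9, authorship ..1.3...2
After op 3 (move_right): buffer="wzztzhhsz" (len 9), cursors c1@4 c3@6 c2@9, authorship ..1.3...2
After op 4 (insert('r')): buffer="wzztrzhrhszr" (len 12), cursors c1@5 c3@8 c2@12, authorship ..1.13.3..22
After op 5 (move_right): buffer="wzztrzhrhszr" (len 12), cursors c1@6 c3@9 c2@12, authorship ..1.13.3..22
After op 6 (delete): buffer="wzztrhrsz" (len 9), cursors c1@5 c3@7 c2@9, authorship ..1.1.3.2
After op 7 (add_cursor(6)): buffer="wzztrhrsz" (len 9), cursors c1@5 c4@6 c3@7 c2@9, authorship ..1.1.3.2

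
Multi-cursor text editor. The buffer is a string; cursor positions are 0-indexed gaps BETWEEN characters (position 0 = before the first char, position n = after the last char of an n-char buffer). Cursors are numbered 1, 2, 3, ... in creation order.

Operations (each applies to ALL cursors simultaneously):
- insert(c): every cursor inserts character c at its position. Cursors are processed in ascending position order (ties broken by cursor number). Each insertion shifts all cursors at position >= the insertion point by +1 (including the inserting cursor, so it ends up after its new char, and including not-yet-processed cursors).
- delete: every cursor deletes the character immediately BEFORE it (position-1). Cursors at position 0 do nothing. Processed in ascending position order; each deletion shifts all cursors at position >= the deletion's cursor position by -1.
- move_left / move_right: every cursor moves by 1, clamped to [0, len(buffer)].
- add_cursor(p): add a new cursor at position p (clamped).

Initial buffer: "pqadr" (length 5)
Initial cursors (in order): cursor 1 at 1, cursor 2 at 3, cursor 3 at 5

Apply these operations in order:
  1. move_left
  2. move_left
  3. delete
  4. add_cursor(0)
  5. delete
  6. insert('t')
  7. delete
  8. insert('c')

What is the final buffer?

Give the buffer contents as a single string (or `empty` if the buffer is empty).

After op 1 (move_left): buffer="pqadr" (len 5), cursors c1@0 c2@2 c3@4, authorship .....
After op 2 (move_left): buffer="pqadr" (len 5), cursors c1@0 c2@1 c3@3, authorship .....
After op 3 (delete): buffer="qdr" (len 3), cursors c1@0 c2@0 c3@1, authorship ...
After op 4 (add_cursor(0)): buffer="qdr" (len 3), cursors c1@0 c2@0 c4@0 c3@1, authorship ...
After op 5 (delete): buffer="dr" (len 2), cursors c1@0 c2@0 c3@0 c4@0, authorship ..
After op 6 (insert('t')): buffer="ttttdr" (len 6), cursors c1@4 c2@4 c3@4 c4@4, authorship 1234..
After op 7 (delete): buffer="dr" (len 2), cursors c1@0 c2@0 c3@0 c4@0, authorship ..
After op 8 (insert('c')): buffer="ccccdr" (len 6), cursors c1@4 c2@4 c3@4 c4@4, authorship 1234..

Answer: ccccdr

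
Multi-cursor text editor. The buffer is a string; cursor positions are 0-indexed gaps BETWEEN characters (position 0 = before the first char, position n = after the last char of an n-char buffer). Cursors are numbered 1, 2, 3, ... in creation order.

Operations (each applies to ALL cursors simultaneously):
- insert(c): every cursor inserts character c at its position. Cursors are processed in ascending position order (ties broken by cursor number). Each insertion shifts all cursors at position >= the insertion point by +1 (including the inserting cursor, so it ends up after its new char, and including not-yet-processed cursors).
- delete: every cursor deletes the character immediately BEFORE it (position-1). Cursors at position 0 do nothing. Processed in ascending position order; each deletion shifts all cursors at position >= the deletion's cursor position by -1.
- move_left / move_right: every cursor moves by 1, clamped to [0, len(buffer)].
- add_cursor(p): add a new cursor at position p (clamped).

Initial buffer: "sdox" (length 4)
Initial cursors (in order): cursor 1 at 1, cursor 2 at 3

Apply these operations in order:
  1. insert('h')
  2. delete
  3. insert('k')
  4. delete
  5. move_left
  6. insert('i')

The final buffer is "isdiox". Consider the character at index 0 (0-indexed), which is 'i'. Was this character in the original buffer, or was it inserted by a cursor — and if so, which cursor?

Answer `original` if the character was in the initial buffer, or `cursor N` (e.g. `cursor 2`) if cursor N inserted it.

After op 1 (insert('h')): buffer="shdohx" (len 6), cursors c1@2 c2@5, authorship .1..2.
After op 2 (delete): buffer="sdox" (len 4), cursors c1@1 c2@3, authorship ....
After op 3 (insert('k')): buffer="skdokx" (len 6), cursors c1@2 c2@5, authorship .1..2.
After op 4 (delete): buffer="sdox" (len 4), cursors c1@1 c2@3, authorship ....
After op 5 (move_left): buffer="sdox" (len 4), cursors c1@0 c2@2, authorship ....
After op 6 (insert('i')): buffer="isdiox" (len 6), cursors c1@1 c2@4, authorship 1..2..
Authorship (.=original, N=cursor N): 1 . . 2 . .
Index 0: author = 1

Answer: cursor 1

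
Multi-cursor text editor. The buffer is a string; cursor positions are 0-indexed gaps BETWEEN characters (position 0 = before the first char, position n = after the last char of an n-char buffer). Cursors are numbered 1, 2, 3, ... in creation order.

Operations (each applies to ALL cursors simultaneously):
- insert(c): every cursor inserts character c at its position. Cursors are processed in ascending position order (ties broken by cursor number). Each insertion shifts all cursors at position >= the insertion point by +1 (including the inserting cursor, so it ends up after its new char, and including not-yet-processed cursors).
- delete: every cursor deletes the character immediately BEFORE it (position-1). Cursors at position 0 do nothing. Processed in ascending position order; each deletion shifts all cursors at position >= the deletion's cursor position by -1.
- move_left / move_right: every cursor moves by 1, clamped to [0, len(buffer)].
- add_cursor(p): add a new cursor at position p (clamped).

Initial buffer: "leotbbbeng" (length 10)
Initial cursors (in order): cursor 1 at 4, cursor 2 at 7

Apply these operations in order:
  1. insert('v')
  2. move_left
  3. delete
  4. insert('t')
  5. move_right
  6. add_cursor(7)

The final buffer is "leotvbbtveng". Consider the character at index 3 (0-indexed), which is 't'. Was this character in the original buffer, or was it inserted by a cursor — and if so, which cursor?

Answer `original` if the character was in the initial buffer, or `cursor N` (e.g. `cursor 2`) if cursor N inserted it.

After op 1 (insert('v')): buffer="leotvbbbveng" (len 12), cursors c1@5 c2@9, authorship ....1...2...
After op 2 (move_left): buffer="leotvbbbveng" (len 12), cursors c1@4 c2@8, authorship ....1...2...
After op 3 (delete): buffer="leovbbveng" (len 10), cursors c1@3 c2@6, authorship ...1..2...
After op 4 (insert('t')): buffer="leotvbbtveng" (len 12), cursors c1@4 c2@8, authorship ...11..22...
After op 5 (move_right): buffer="leotvbbtveng" (len 12), cursors c1@5 c2@9, authorship ...11..22...
After op 6 (add_cursor(7)): buffer="leotvbbtveng" (len 12), cursors c1@5 c3@7 c2@9, authorship ...11..22...
Authorship (.=original, N=cursor N): . . . 1 1 . . 2 2 . . .
Index 3: author = 1

Answer: cursor 1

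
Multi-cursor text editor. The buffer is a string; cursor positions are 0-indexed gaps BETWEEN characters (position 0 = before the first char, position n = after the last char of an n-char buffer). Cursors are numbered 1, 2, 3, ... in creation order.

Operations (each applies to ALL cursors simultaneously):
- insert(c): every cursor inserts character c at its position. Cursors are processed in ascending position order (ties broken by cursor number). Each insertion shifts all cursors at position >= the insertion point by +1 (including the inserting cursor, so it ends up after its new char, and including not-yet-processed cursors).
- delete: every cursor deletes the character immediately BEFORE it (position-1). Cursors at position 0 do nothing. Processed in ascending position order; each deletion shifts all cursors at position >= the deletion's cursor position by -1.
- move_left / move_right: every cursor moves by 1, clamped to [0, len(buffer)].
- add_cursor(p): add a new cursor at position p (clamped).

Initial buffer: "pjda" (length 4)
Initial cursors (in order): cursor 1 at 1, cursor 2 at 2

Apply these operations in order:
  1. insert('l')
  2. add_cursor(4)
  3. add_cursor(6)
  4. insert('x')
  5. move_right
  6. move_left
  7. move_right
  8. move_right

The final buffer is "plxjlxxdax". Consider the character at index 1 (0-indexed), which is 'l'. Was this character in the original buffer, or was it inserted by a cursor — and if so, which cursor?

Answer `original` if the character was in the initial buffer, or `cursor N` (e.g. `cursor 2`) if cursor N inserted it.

Answer: cursor 1

Derivation:
After op 1 (insert('l')): buffer="pljlda" (len 6), cursors c1@2 c2@4, authorship .1.2..
After op 2 (add_cursor(4)): buffer="pljlda" (len 6), cursors c1@2 c2@4 c3@4, authorship .1.2..
After op 3 (add_cursor(6)): buffer="pljlda" (len 6), cursors c1@2 c2@4 c3@4 c4@6, authorship .1.2..
After op 4 (insert('x')): buffer="plxjlxxdax" (len 10), cursors c1@3 c2@7 c3@7 c4@10, authorship .11.223..4
After op 5 (move_right): buffer="plxjlxxdax" (len 10), cursors c1@4 c2@8 c3@8 c4@10, authorship .11.223..4
After op 6 (move_left): buffer="plxjlxxdax" (len 10), cursors c1@3 c2@7 c3@7 c4@9, authorship .11.223..4
After op 7 (move_right): buffer="plxjlxxdax" (len 10), cursors c1@4 c2@8 c3@8 c4@10, authorship .11.223..4
After op 8 (move_right): buffer="plxjlxxdax" (len 10), cursors c1@5 c2@9 c3@9 c4@10, authorship .11.223..4
Authorship (.=original, N=cursor N): . 1 1 . 2 2 3 . . 4
Index 1: author = 1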